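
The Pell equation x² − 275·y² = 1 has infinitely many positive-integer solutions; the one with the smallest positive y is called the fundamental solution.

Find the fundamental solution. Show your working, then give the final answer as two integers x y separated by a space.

√275 = [16; 1,1,2,1,1,32, …], period ℓ=6 (even) → k=5
i=0: a=16 ⇒ p=16, q=1
i=1: a=1 ⇒ p=17, q=1
…
i=4: a=1 ⇒ p=116, q=7
i=5: a=1 ⇒ p=199, q=12
(x₁, y₁) = (199, 12);  199² − 275·12² = 1 ✓

199 12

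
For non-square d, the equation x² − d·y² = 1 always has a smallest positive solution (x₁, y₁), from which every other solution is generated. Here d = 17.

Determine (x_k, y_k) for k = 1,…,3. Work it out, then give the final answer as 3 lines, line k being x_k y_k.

33 8
2177 528
143649 34840

[4; 8] for √17; ℓ=1 ⇒ convergent index 1
k=0  a_k=4  p_k/q_k = 4/1
k=1  a_k=8  p_k/q_k = 33/8
fundamental: x₁=33, y₁=8  (since 1089 − 17·64 = 1)
k=2:  x_2 = 33·33+17·8·8 = 2177,  y_2 = 33·8+8·33 = 528
k=3:  x_3 = 33·2177+17·8·528 = 143649,  y_3 = 33·528+8·2177 = 34840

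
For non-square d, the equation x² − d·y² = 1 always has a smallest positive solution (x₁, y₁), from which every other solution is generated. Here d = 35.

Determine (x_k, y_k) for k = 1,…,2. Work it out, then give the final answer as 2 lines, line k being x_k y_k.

6 1
71 12

d=35: √d = [5; 1,10] (ℓ=2, even), read p_1/q_1
k=0  a_k=5  p_k/q_k = 5/1
k=1  a_k=1  p_k/q_k = 6/1
fundamental: x₁=6, y₁=1  (since 36 − 35·1 = 1)
(x_2, y_2) = (6·6 + 35·1·1, 6·1 + 1·6) = (71, 12)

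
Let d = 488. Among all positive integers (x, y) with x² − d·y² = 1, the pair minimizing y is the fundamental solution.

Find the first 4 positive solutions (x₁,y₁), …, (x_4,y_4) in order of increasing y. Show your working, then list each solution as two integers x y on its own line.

243 11
118097 5346
57394899 2598145
27893802817 1262693124

√488 = [22; 11,44, …], period ℓ=2 (even) → k=1
a_0=22:  p_0=22·1+0=22,  q_0=22·0+1=1
a_1=11:  p_1=11·22+1=243,  q_1=11·1+0=11
fundamental: x₁=243, y₁=11  (since 59049 − 488·121 = 1)
(x_2, y_2) = (243·243 + 488·11·11, 243·11 + 11·243) = (118097, 5346)
(x_3, y_3) = (243·118097 + 488·11·5346, 243·5346 + 11·118097) = (57394899, 2598145)
(x_4, y_4) = (243·57394899 + 488·11·2598145, 243·2598145 + 11·57394899) = (27893802817, 1262693124)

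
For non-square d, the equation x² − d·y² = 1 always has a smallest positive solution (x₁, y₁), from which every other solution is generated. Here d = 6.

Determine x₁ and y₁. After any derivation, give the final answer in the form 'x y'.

5 2

[2; 2,4] for √6; ℓ=2 ⇒ convergent index 1
step 0: (2, 1)  from 2·(1,0) + (0,1)
step 1: (5, 2)  from 2·(2,1) + (1,0)
→ (5, 2).  Check: 5²=25, 6·2²=24, difference 1.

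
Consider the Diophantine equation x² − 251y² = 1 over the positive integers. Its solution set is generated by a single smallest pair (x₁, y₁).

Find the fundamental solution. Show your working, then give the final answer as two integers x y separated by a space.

√251 = [15; 1,5,2,1,2,…,5,1,30, …], period ℓ=14 (even) → k=13
step 0: (15, 1)  from 15·(1,0) + (0,1)
step 1: (16, 1)  from 1·(15,1) + (1,0)
step 2: (95, 6)  from 5·(16,1) + (15,1)
step 3: (206, 13)  from 2·(95,6) + (16,1)
…
step 6: (1917, 121)  from 2·(808,51) + (301,19)
step 7: (29563, 1866)  from 15·(1917,121) + (808,51)
step 8: (61043, 3853)  from 2·(29563,1866) + (1917,121)
step 9: (151649, 9572)  from 2·(61043,3853) + (29563,1866)
step 10: (212692, 13425)  from 1·(151649,9572) + (61043,3853)
…
step 12: (3097857, 195535)  from 5·(577033,36422) + (212692,13425)
step 13: (3674890, 231957)  from 1·(3097857,195535) + (577033,36422)
→ (3674890, 231957).  Check: 3674890²=13504816512100, 251·231957²=13504816512099, difference 1.

3674890 231957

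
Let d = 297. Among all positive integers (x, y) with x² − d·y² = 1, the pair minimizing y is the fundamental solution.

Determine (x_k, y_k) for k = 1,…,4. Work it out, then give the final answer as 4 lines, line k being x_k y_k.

48599 2820
4723725601 274098360
459136680917399 26641812392460
44627167107085622401 2589530880648228720

√297 = [17; 4,3,1,1,2,1,1,3,4,34, …], period ℓ=10 (even) → k=9
i=0: a=17 ⇒ p=17, q=1
…
i=2: a=3 ⇒ p=224, q=13
i=3: a=1 ⇒ p=293, q=17
i=4: a=1 ⇒ p=517, q=30
i=5: a=2 ⇒ p=1327, q=77
…
i=7: a=1 ⇒ p=3171, q=184
i=8: a=3 ⇒ p=11357, q=659
i=9: a=4 ⇒ p=48599, q=2820
fundamental: x₁=48599, y₁=2820  (since 2361862801 − 297·7952400 = 1)
n=2: (48599,2820)∘(48599,2820) = (48599·48599+297·2820·2820, 48599·2820+2820·48599) = (4723725601,274098360)
n=3: (4723725601,274098360)∘(48599,2820) = (48599·4723725601+297·2820·274098360, 48599·274098360+2820·4723725601) = (459136680917399,26641812392460)
n=4: (459136680917399,26641812392460)∘(48599,2820) = (48599·459136680917399+297·2820·26641812392460, 48599·26641812392460+2820·459136680917399) = (44627167107085622401,2589530880648228720)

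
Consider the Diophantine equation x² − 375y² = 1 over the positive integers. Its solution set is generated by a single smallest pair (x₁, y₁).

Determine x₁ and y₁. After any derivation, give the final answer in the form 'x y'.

[19; 2,1,2,1,5,1,2,1,2,38] for √375; ℓ=10 ⇒ convergent index 9
k=0  a_k=19  p_k/q_k = 19/1
…
k=2  a_k=1  p_k/q_k = 58/3
…
k=5  a_k=5  p_k/q_k = 1220/63
…
k=7  a_k=2  p_k/q_k = 4086/211
k=8  a_k=1  p_k/q_k = 5519/285
k=9  a_k=2  p_k/q_k = 15124/781
fundamental: x₁=15124, y₁=781  (since 228735376 − 375·609961 = 1)

15124 781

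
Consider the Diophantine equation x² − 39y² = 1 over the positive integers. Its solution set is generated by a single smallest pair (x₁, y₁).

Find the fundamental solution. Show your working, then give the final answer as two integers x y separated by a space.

√39 = [6; 4,12, …], period ℓ=2 (even) → k=1
k=0  a_k=6  p_k/q_k = 6/1
k=1  a_k=4  p_k/q_k = 25/4
fundamental: x₁=25, y₁=4  (since 625 − 39·16 = 1)

25 4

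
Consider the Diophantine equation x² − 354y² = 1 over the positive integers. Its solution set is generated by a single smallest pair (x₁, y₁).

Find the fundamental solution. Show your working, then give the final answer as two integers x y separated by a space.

258065 13716

√354 = [18; 1,4,2,2,18,2,2,4,1,36, …], period ℓ=10 (even) → k=9
a_0=18:  p_0=18·1+0=18,  q_0=18·0+1=1
…
a_3=2:  p_3=2·94+19=207,  q_3=2·5+1=11
…
a_6=2:  p_6=2·9351+508=19210,  q_6=2·497+27=1021
…
a_8=4:  p_8=4·47771+19210=210294,  q_8=4·2539+1021=11177
a_9=1:  p_9=1·210294+47771=258065,  q_9=1·11177+2539=13716
→ (258065, 13716).  Check: 258065²=66597544225, 354·13716²=66597544224, difference 1.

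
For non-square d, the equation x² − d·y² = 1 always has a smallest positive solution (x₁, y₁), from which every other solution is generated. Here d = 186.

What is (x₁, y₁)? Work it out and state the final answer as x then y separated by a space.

√186 = [13; 1,1,1,3,4,3,1,1,1,26, …], period ℓ=10 (even) → k=9
i=0: a=13 ⇒ p=13, q=1
…
i=8: a=1 ⇒ p=4787, q=351
i=9: a=1 ⇒ p=7501, q=550
fundamental: x₁=7501, y₁=550  (since 56265001 − 186·302500 = 1)

7501 550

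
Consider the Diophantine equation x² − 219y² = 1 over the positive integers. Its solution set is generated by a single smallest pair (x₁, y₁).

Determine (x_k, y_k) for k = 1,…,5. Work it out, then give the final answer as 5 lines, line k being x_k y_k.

74 5
10951 740
1620674 109515
239848801 16207480
35496001874 2398597525

√219 = [14; 1,3,1,28, …], period ℓ=4 (even) → k=3
step 0: (14, 1)  from 14·(1,0) + (0,1)
…
step 2: (59, 4)  from 3·(15,1) + (14,1)
step 3: (74, 5)  from 1·(59,4) + (15,1)
→ (74, 5).  Check: 74²=5476, 219·5²=5475, difference 1.
n=2: (74,5)∘(74,5) = (74·74+219·5·5, 74·5+5·74) = (10951,740)
n=3: (10951,740)∘(74,5) = (74·10951+219·5·740, 74·740+5·10951) = (1620674,109515)
n=4: (1620674,109515)∘(74,5) = (74·1620674+219·5·109515, 74·109515+5·1620674) = (239848801,16207480)
n=5: (239848801,16207480)∘(74,5) = (74·239848801+219·5·16207480, 74·16207480+5·239848801) = (35496001874,2398597525)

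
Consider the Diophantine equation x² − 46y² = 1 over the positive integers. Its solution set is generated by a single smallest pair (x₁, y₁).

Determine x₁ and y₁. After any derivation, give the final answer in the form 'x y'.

d=46: √d = [6; 1,3,1,1,2,6,2,1,1,3,1,12] (ℓ=12, even), read p_11/q_11
i=0: a=6 ⇒ p=6, q=1
i=1: a=1 ⇒ p=7, q=1
…
i=3: a=1 ⇒ p=34, q=5
…
i=5: a=2 ⇒ p=156, q=23
…
i=7: a=2 ⇒ p=2150, q=317
i=8: a=1 ⇒ p=3147, q=464
…
i=10: a=3 ⇒ p=19038, q=2807
i=11: a=1 ⇒ p=24335, q=3588
→ (24335, 3588).  Check: 24335²=592192225, 46·3588²=592192224, difference 1.

24335 3588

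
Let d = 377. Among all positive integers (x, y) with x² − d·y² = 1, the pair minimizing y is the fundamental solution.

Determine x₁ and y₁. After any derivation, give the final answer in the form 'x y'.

233 12

d=377: √d = [19; 2,2,2,38] (ℓ=4, even), read p_3/q_3
i=0: a=19 ⇒ p=19, q=1
…
i=2: a=2 ⇒ p=97, q=5
i=3: a=2 ⇒ p=233, q=12
→ (233, 12).  Check: 233²=54289, 377·12²=54288, difference 1.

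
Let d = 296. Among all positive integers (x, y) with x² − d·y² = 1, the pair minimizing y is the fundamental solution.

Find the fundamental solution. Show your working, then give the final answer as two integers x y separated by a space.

d=296: √d = [17; 4,1,7,1,4,34] (ℓ=6, even), read p_5/q_5
a_0=17:  p_0=17·1+0=17,  q_0=17·0+1=1
a_1=4:  p_1=4·17+1=69,  q_1=4·1+0=4
a_2=1:  p_2=1·69+17=86,  q_2=1·4+1=5
a_3=7:  p_3=7·86+69=671,  q_3=7·5+4=39
a_4=1:  p_4=1·671+86=757,  q_4=1·39+5=44
a_5=4:  p_5=4·757+671=3699,  q_5=4·44+39=215
(x₁, y₁) = (3699, 215);  3699² − 296·215² = 1 ✓

3699 215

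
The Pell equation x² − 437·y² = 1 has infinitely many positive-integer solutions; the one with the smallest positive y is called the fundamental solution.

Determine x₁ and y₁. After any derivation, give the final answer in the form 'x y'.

√437 → a₀=20, period (1,9,2,9,1,40); ℓ=6 even so k=5
i=0: a=20 ⇒ p=20, q=1
i=1: a=1 ⇒ p=21, q=1
…
i=4: a=9 ⇒ p=4160, q=199
i=5: a=1 ⇒ p=4599, q=220
(x₁, y₁) = (4599, 220);  4599² − 437·220² = 1 ✓

4599 220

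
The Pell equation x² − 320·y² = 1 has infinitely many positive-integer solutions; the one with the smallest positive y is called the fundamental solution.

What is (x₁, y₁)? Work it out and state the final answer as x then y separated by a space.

√320 = [17; 1,7,1,34, …], period ℓ=4 (even) → k=3
step 0: (17, 1)  from 17·(1,0) + (0,1)
step 1: (18, 1)  from 1·(17,1) + (1,0)
step 2: (143, 8)  from 7·(18,1) + (17,1)
step 3: (161, 9)  from 1·(143,8) + (18,1)
→ (161, 9).  Check: 161²=25921, 320·9²=25920, difference 1.

161 9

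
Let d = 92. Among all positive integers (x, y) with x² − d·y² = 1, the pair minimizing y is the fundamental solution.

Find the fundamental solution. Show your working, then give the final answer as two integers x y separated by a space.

√92 → a₀=9, period (1,1,2,4,2,1,1,18); ℓ=8 even so k=7
step 0: (9, 1)  from 9·(1,0) + (0,1)
…
step 2: (19, 2)  from 1·(10,1) + (9,1)
step 3: (48, 5)  from 2·(19,2) + (10,1)
step 4: (211, 22)  from 4·(48,5) + (19,2)
step 5: (470, 49)  from 2·(211,22) + (48,5)
step 6: (681, 71)  from 1·(470,49) + (211,22)
step 7: (1151, 120)  from 1·(681,71) + (470,49)
(x₁, y₁) = (1151, 120);  1151² − 92·120² = 1 ✓

1151 120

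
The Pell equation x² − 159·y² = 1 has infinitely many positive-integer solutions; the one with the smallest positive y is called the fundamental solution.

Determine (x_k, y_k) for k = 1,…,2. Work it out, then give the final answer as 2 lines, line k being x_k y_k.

1324 105
3505951 278040

d=159: √d = [12; 1,1,1,1,3,1,1,1,1,24] (ℓ=10, even), read p_9/q_9
a_0=12:  p_0=12·1+0=12,  q_0=12·0+1=1
…
a_5=3:  p_5=3·63+38=227,  q_5=3·5+3=18
…
a_7=1:  p_7=1·290+227=517,  q_7=1·23+18=41
a_8=1:  p_8=1·517+290=807,  q_8=1·41+23=64
a_9=1:  p_9=1·807+517=1324,  q_9=1·64+41=105
→ (1324, 105).  Check: 1324²=1752976, 159·105²=1752975, difference 1.
k=2:  x_2 = 1324·1324+159·105·105 = 3505951,  y_2 = 1324·105+105·1324 = 278040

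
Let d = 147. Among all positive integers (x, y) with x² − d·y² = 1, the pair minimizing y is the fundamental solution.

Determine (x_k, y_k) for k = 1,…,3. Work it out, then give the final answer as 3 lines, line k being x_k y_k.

√147 → a₀=12, period (8,24); ℓ=2 even so k=1
i=0: a=12 ⇒ p=12, q=1
i=1: a=8 ⇒ p=97, q=8
fundamental: x₁=97, y₁=8  (since 9409 − 147·64 = 1)
(97+8√147)^2 = 18817 + 1552√147
(97+8√147)^3 = 3650401 + 301080√147

97 8
18817 1552
3650401 301080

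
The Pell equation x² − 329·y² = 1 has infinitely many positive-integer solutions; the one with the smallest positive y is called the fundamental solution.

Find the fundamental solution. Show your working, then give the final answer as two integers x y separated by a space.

2376415 131016

d=329: √d = [18; 7,4,2,1,1,4,1,1,2,4,7,36] (ℓ=12, even), read p_11/q_11
i=0: a=18 ⇒ p=18, q=1
i=1: a=7 ⇒ p=127, q=7
i=2: a=4 ⇒ p=526, q=29
i=3: a=2 ⇒ p=1179, q=65
…
i=7: a=1 ⇒ p=16125, q=889
i=8: a=1 ⇒ p=29366, q=1619
…
i=10: a=4 ⇒ p=328794, q=18127
i=11: a=7 ⇒ p=2376415, q=131016
fundamental: x₁=2376415, y₁=131016  (since 5647348252225 − 329·17165192256 = 1)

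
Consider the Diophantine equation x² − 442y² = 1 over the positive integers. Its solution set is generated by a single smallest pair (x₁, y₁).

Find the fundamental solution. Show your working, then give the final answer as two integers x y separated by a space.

883 42

d=442: √d = [21; 42] (ℓ=1, odd), read p_1/q_1
i=0: a=21 ⇒ p=21, q=1
i=1: a=42 ⇒ p=883, q=42
→ (883, 42).  Check: 883²=779689, 442·42²=779688, difference 1.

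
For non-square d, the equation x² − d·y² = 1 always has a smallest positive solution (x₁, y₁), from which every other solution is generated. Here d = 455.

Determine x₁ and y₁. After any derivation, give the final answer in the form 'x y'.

√455 → a₀=21, period (3,42); ℓ=2 even so k=1
i=0: a=21 ⇒ p=21, q=1
i=1: a=3 ⇒ p=64, q=3
→ (64, 3).  Check: 64²=4096, 455·3²=4095, difference 1.

64 3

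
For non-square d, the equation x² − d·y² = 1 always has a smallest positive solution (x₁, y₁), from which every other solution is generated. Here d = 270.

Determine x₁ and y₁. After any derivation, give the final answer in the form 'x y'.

5291 322

√270 → a₀=16, period (2,3,6,3,2,32); ℓ=6 even so k=5
i=0: a=16 ⇒ p=16, q=1
…
i=4: a=3 ⇒ p=2284, q=139
i=5: a=2 ⇒ p=5291, q=322
→ (5291, 322).  Check: 5291²=27994681, 270·322²=27994680, difference 1.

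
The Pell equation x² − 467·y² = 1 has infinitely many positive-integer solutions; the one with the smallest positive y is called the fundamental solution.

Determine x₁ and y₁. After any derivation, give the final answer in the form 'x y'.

1625626 75225

d=467: √d = [21; 1,1,1,1,3,…,1,1,42] (ℓ=14, even), read p_13/q_13
a_0=21:  p_0=21·1+0=21,  q_0=21·0+1=1
…
a_9=3:  p_9=3·82767+27164=275465,  q_9=3·3830+1257=12747
a_10=1:  p_10=1·275465+82767=358232,  q_10=1·12747+3830=16577
…
a_12=1:  p_12=1·633697+358232=991929,  q_12=1·29324+16577=45901
a_13=1:  p_13=1·991929+633697=1625626,  q_13=1·45901+29324=75225
(x₁, y₁) = (1625626, 75225);  1625626² − 467·75225² = 1 ✓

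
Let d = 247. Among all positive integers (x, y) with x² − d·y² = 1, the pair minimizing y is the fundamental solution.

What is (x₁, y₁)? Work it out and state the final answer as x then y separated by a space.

d=247: √d = [15; 1,2,1,1,9,1,9,1,1,2,1,30] (ℓ=12, even), read p_11/q_11
step 0: (15, 1)  from 15·(1,0) + (0,1)
step 1: (16, 1)  from 1·(15,1) + (1,0)
…
step 3: (63, 4)  from 1·(47,3) + (16,1)
step 4: (110, 7)  from 1·(63,4) + (47,3)
…
step 6: (1163, 74)  from 1·(1053,67) + (110,7)
step 7: (11520, 733)  from 9·(1163,74) + (1053,67)
…
step 9: (24203, 1540)  from 1·(12683,807) + (11520,733)
step 10: (61089, 3887)  from 2·(24203,1540) + (12683,807)
step 11: (85292, 5427)  from 1·(61089,3887) + (24203,1540)
(x₁, y₁) = (85292, 5427);  85292² − 247·5427² = 1 ✓

85292 5427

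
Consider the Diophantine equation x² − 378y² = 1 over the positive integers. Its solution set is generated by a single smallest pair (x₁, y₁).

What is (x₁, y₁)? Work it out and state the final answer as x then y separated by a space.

8749 450

√378 = [19; 2,3,1,4,1,3,2,38, …], period ℓ=8 (even) → k=7
step 0: (19, 1)  from 19·(1,0) + (0,1)
step 1: (39, 2)  from 2·(19,1) + (1,0)
step 2: (136, 7)  from 3·(39,2) + (19,1)
…
step 4: (836, 43)  from 4·(175,9) + (136,7)
…
step 6: (3869, 199)  from 3·(1011,52) + (836,43)
step 7: (8749, 450)  from 2·(3869,199) + (1011,52)
(x₁, y₁) = (8749, 450);  8749² − 378·450² = 1 ✓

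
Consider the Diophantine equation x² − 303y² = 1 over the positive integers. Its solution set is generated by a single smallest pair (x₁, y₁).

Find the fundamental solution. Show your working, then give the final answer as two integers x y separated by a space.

[17; 2,2,5,2,2,34] for √303; ℓ=6 ⇒ convergent index 5
i=0: a=17 ⇒ p=17, q=1
i=1: a=2 ⇒ p=35, q=2
i=2: a=2 ⇒ p=87, q=5
i=3: a=5 ⇒ p=470, q=27
i=4: a=2 ⇒ p=1027, q=59
i=5: a=2 ⇒ p=2524, q=145
fundamental: x₁=2524, y₁=145  (since 6370576 − 303·21025 = 1)

2524 145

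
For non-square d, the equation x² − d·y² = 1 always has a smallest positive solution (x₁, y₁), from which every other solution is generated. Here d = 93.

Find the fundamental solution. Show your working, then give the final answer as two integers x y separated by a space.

12151 1260

√93 = [9; 1,1,1,4,6,4,1,1,1,18, …], period ℓ=10 (even) → k=9
k=0  a_k=9  p_k/q_k = 9/1
k=1  a_k=1  p_k/q_k = 10/1
…
k=3  a_k=1  p_k/q_k = 29/3
…
k=7  a_k=1  p_k/q_k = 4330/449
k=8  a_k=1  p_k/q_k = 7821/811
k=9  a_k=1  p_k/q_k = 12151/1260
(x₁, y₁) = (12151, 1260);  12151² − 93·1260² = 1 ✓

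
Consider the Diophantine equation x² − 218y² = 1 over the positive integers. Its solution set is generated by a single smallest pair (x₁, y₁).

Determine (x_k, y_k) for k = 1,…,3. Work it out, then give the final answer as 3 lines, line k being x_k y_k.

√218 = [14; 1,3,3,1,28, …], period ℓ=5 (odd) → k=9
a_0=14:  p_0=14·1+0=14,  q_0=14·0+1=1
a_1=1:  p_1=1·14+1=15,  q_1=1·1+0=1
a_2=3:  p_2=3·15+14=59,  q_2=3·1+1=4
a_3=3:  p_3=3·59+15=192,  q_3=3·4+1=13
a_4=1:  p_4=1·192+59=251,  q_4=1·13+4=17
…
a_8=3:  p_8=3·29633+7471=96370,  q_8=3·2007+506=6527
a_9=1:  p_9=1·96370+29633=126003,  q_9=1·6527+2007=8534
→ (126003, 8534).  Check: 126003²=15876756009, 218·8534²=15876756008, difference 1.
(126003+8534√218)^2 = 31753512017 + 2150619204√218
(126003+8534√218)^3 = 8002075549230099 + 541968943114690√218

126003 8534
31753512017 2150619204
8002075549230099 541968943114690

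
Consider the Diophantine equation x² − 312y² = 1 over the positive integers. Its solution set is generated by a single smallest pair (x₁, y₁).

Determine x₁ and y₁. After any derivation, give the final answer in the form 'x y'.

√312 → a₀=17, period (1,1,1,34); ℓ=4 even so k=3
step 0: (17, 1)  from 17·(1,0) + (0,1)
…
step 2: (35, 2)  from 1·(18,1) + (17,1)
step 3: (53, 3)  from 1·(35,2) + (18,1)
fundamental: x₁=53, y₁=3  (since 2809 − 312·9 = 1)

53 3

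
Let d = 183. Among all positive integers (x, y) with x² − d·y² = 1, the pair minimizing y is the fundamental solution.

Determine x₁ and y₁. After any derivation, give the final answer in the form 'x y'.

487 36

√183 = [13; 1,1,8,1,1,26, …], period ℓ=6 (even) → k=5
i=0: a=13 ⇒ p=13, q=1
i=1: a=1 ⇒ p=14, q=1
…
i=4: a=1 ⇒ p=257, q=19
i=5: a=1 ⇒ p=487, q=36
(x₁, y₁) = (487, 36);  487² − 183·36² = 1 ✓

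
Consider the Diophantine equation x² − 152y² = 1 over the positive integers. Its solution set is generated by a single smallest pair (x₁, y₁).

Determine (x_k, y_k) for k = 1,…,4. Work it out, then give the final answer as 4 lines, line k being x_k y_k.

d=152: √d = [12; 3,24] (ℓ=2, even), read p_1/q_1
step 0: (12, 1)  from 12·(1,0) + (0,1)
step 1: (37, 3)  from 3·(12,1) + (1,0)
(x₁, y₁) = (37, 3);  37² − 152·3² = 1 ✓
(x_2, y_2) = (37·37 + 152·3·3, 37·3 + 3·37) = (2737, 222)
(x_3, y_3) = (37·2737 + 152·3·222, 37·222 + 3·2737) = (202501, 16425)
(x_4, y_4) = (37·202501 + 152·3·16425, 37·16425 + 3·202501) = (14982337, 1215228)

37 3
2737 222
202501 16425
14982337 1215228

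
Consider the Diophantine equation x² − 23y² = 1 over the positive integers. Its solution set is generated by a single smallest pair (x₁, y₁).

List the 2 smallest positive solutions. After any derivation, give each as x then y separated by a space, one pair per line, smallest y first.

d=23: √d = [4; 1,3,1,8] (ℓ=4, even), read p_3/q_3
k=0  a_k=4  p_k/q_k = 4/1
k=1  a_k=1  p_k/q_k = 5/1
k=2  a_k=3  p_k/q_k = 19/4
k=3  a_k=1  p_k/q_k = 24/5
→ (24, 5).  Check: 24²=576, 23·5²=575, difference 1.
n=2: (24,5)∘(24,5) = (24·24+23·5·5, 24·5+5·24) = (1151,240)

24 5
1151 240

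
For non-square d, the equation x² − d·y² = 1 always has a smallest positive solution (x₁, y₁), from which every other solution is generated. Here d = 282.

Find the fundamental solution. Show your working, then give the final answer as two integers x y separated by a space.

2351 140

√282 = [16; 1,3,1,4,1,3,1,32, …], period ℓ=8 (even) → k=7
step 0: (16, 1)  from 16·(1,0) + (0,1)
step 1: (17, 1)  from 1·(16,1) + (1,0)
…
step 4: (403, 24)  from 4·(84,5) + (67,4)
step 5: (487, 29)  from 1·(403,24) + (84,5)
step 6: (1864, 111)  from 3·(487,29) + (403,24)
step 7: (2351, 140)  from 1·(1864,111) + (487,29)
(x₁, y₁) = (2351, 140);  2351² − 282·140² = 1 ✓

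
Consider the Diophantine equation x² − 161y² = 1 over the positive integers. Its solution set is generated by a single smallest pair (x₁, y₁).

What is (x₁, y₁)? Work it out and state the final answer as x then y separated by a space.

√161 = [12; 1,2,4,1,2,1,4,2,1,24, …], period ℓ=10 (even) → k=9
step 0: (12, 1)  from 12·(1,0) + (0,1)
…
step 2: (38, 3)  from 2·(13,1) + (12,1)
…
step 5: (571, 45)  from 2·(203,16) + (165,13)
step 6: (774, 61)  from 1·(571,45) + (203,16)
…
step 8: (8108, 639)  from 2·(3667,289) + (774,61)
step 9: (11775, 928)  from 1·(8108,639) + (3667,289)
(x₁, y₁) = (11775, 928);  11775² − 161·928² = 1 ✓

11775 928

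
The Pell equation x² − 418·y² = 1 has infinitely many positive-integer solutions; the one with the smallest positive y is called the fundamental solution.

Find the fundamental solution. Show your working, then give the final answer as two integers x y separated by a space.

√418 = [20; 2,4,20,4,2,40, …], period ℓ=6 (even) → k=5
i=0: a=20 ⇒ p=20, q=1
i=1: a=2 ⇒ p=41, q=2
…
i=4: a=4 ⇒ p=15068, q=737
i=5: a=2 ⇒ p=33857, q=1656
(x₁, y₁) = (33857, 1656);  33857² − 418·1656² = 1 ✓

33857 1656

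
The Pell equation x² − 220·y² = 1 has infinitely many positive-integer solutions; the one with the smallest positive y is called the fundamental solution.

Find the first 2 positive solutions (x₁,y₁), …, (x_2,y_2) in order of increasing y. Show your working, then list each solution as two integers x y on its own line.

√220 → a₀=14, period (1,4,1,28); ℓ=4 even so k=3
k=0  a_k=14  p_k/q_k = 14/1
k=1  a_k=1  p_k/q_k = 15/1
k=2  a_k=4  p_k/q_k = 74/5
k=3  a_k=1  p_k/q_k = 89/6
(x₁, y₁) = (89, 6);  89² − 220·6² = 1 ✓
(x_2, y_2) = (89·89 + 220·6·6, 89·6 + 6·89) = (15841, 1068)

89 6
15841 1068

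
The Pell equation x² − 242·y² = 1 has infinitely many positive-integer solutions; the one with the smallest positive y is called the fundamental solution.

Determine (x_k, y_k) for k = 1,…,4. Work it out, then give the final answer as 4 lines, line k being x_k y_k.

[15; 1,1,3,1,14,1,3,1,1,30] for √242; ℓ=10 ⇒ convergent index 9
i=0: a=15 ⇒ p=15, q=1
i=1: a=1 ⇒ p=16, q=1
…
i=4: a=1 ⇒ p=140, q=9
…
i=6: a=1 ⇒ p=2209, q=142
…
i=8: a=1 ⇒ p=10905, q=701
i=9: a=1 ⇒ p=19601, q=1260
fundamental: x₁=19601, y₁=1260  (since 384199201 − 242·1587600 = 1)
(19601+1260√242)^2 = 768398401 + 49394520√242
(19601+1260√242)^3 = 30122754096401 + 1936363971780√242
(19601+1260√242)^4 = 1180872205318713601 + 75909340372325040√242

19601 1260
768398401 49394520
30122754096401 1936363971780
1180872205318713601 75909340372325040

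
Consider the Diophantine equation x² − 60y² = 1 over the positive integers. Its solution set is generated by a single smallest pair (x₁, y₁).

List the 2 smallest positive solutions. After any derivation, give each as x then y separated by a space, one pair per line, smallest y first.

[7; 1,2,1,14] for √60; ℓ=4 ⇒ convergent index 3
a_0=7:  p_0=7·1+0=7,  q_0=7·0+1=1
…
a_2=2:  p_2=2·8+7=23,  q_2=2·1+1=3
a_3=1:  p_3=1·23+8=31,  q_3=1·3+1=4
→ (31, 4).  Check: 31²=961, 60·4²=960, difference 1.
(x_2, y_2) = (31·31 + 60·4·4, 31·4 + 4·31) = (1921, 248)

31 4
1921 248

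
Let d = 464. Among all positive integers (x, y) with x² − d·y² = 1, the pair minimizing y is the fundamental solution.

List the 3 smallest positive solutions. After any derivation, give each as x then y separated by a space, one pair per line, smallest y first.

[21; 1,1,5,1,1,1,5,1,1,42] for √464; ℓ=10 ⇒ convergent index 9
k=0  a_k=21  p_k/q_k = 21/1
…
k=3  a_k=5  p_k/q_k = 237/11
…
k=8  a_k=1  p_k/q_k = 5299/246
k=9  a_k=1  p_k/q_k = 9801/455
fundamental: x₁=9801, y₁=455  (since 96059601 − 464·207025 = 1)
(x_2, y_2) = (9801·9801 + 464·455·455, 9801·455 + 455·9801) = (192119201, 8918910)
(x_3, y_3) = (9801·192119201 + 464·455·8918910, 9801·8918910 + 455·192119201) = (3765920568201, 174828473365)

9801 455
192119201 8918910
3765920568201 174828473365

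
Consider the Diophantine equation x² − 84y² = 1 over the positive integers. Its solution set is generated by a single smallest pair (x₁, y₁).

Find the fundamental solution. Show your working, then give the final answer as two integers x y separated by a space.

d=84: √d = [9; 6,18] (ℓ=2, even), read p_1/q_1
i=0: a=9 ⇒ p=9, q=1
i=1: a=6 ⇒ p=55, q=6
(x₁, y₁) = (55, 6);  55² − 84·6² = 1 ✓

55 6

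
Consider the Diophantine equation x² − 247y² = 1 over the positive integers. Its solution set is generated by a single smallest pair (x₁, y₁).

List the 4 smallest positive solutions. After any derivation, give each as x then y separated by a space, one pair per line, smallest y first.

[15; 1,2,1,1,9,1,9,1,1,2,1,30] for √247; ℓ=12 ⇒ convergent index 11
step 0: (15, 1)  from 15·(1,0) + (0,1)
…
step 4: (110, 7)  from 1·(63,4) + (47,3)
…
step 8: (12683, 807)  from 1·(11520,733) + (1163,74)
…
step 10: (61089, 3887)  from 2·(24203,1540) + (12683,807)
step 11: (85292, 5427)  from 1·(61089,3887) + (24203,1540)
→ (85292, 5427).  Check: 85292²=7274725264, 247·5427²=7274725263, difference 1.
(85292+5427√247)^2 = 14549450527 + 925759368√247
(85292+5427√247)^3 = 2481903468612476 + 157919736025485√247
(85292+5427√247)^4 = 423373021275241155457 + 26938580249245573872√247

85292 5427
14549450527 925759368
2481903468612476 157919736025485
423373021275241155457 26938580249245573872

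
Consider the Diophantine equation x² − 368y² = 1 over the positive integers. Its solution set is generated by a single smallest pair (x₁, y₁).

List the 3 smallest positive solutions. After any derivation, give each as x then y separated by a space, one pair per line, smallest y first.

d=368: √d = [19; 5,2,5,38] (ℓ=4, even), read p_3/q_3
step 0: (19, 1)  from 19·(1,0) + (0,1)
…
step 2: (211, 11)  from 2·(96,5) + (19,1)
step 3: (1151, 60)  from 5·(211,11) + (96,5)
→ (1151, 60).  Check: 1151²=1324801, 368·60²=1324800, difference 1.
(1151+60√368)^2 = 2649601 + 138120√368
(1151+60√368)^3 = 6099380351 + 317952180√368

1151 60
2649601 138120
6099380351 317952180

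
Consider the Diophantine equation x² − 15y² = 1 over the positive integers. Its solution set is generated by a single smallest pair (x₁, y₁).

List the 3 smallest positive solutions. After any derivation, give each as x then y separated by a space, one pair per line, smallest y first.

4 1
31 8
244 63

√15 → a₀=3, period (1,6); ℓ=2 even so k=1
a_0=3:  p_0=3·1+0=3,  q_0=3·0+1=1
a_1=1:  p_1=1·3+1=4,  q_1=1·1+0=1
→ (4, 1).  Check: 4²=16, 15·1²=15, difference 1.
n=2: (4,1)∘(4,1) = (4·4+15·1·1, 4·1+1·4) = (31,8)
n=3: (31,8)∘(4,1) = (4·31+15·1·8, 4·8+1·31) = (244,63)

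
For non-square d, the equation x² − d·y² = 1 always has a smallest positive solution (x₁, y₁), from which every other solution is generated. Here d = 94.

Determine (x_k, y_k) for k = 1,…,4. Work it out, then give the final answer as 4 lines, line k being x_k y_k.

√94 = [9; 1,2,3,1,1,…,2,1,18, …], period ℓ=16 (even) → k=15
k=0  a_k=9  p_k/q_k = 9/1
…
k=6  a_k=5  p_k/q_k = 1241/128
k=7  a_k=1  p_k/q_k = 1464/151
…
k=9  a_k=1  p_k/q_k = 14417/1487
…
k=13  a_k=3  p_k/q_k = 652934/67345
k=14  a_k=2  p_k/q_k = 1490361/153719
k=15  a_k=1  p_k/q_k = 2143295/221064
→ (2143295, 221064).  Check: 2143295²=4593713457025, 94·221064²=4593713457024, difference 1.
n=2: (2143295,221064)∘(2143295,221064) = (2143295·2143295+94·221064·221064, 2143295·221064+221064·2143295) = (9187426914049,947610731760)
n=3: (9187426914049,947610731760)∘(2143295,221064) = (2143295·9187426914049+94·221064·947610731760, 2143295·947610731760+221064·9187426914049) = (39382732335491159615,4062018686654877336)
n=4: (39382732335491159615,4062018686654877336)∘(2143295,221064) = (2143295·39382732335491159615+94·221064·4062018686654877336, 2143295·4062018686654877336+221064·39382732335491159615) = (168817626601983862467148801,17412208682026983028992480)

2143295 221064
9187426914049 947610731760
39382732335491159615 4062018686654877336
168817626601983862467148801 17412208682026983028992480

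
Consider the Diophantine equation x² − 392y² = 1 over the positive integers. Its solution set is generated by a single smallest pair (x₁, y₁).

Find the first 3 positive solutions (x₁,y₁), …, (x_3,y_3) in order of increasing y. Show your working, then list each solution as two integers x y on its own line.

99 5
19601 990
3880899 196015

[19; 1,3,1,38] for √392; ℓ=4 ⇒ convergent index 3
i=0: a=19 ⇒ p=19, q=1
i=1: a=1 ⇒ p=20, q=1
i=2: a=3 ⇒ p=79, q=4
i=3: a=1 ⇒ p=99, q=5
fundamental: x₁=99, y₁=5  (since 9801 − 392·25 = 1)
(x_2, y_2) = (99·99 + 392·5·5, 99·5 + 5·99) = (19601, 990)
(x_3, y_3) = (99·19601 + 392·5·990, 99·990 + 5·19601) = (3880899, 196015)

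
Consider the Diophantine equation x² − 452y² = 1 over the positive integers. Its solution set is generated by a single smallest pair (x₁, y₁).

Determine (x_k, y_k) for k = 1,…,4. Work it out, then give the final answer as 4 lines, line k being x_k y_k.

√452 = [21; 3,1,5,3,10,3,5,1,3,42, …], period ℓ=10 (even) → k=9
a_0=21:  p_0=21·1+0=21,  q_0=21·0+1=1
a_1=3:  p_1=3·21+1=64,  q_1=3·1+0=3
…
a_7=5:  p_7=5·49579+16009=263904,  q_7=5·2332+753=12413
a_8=1:  p_8=1·263904+49579=313483,  q_8=1·12413+2332=14745
a_9=3:  p_9=3·313483+263904=1204353,  q_9=3·14745+12413=56648
fundamental: x₁=1204353, y₁=56648  (since 1450466148609 − 452·3208995904 = 1)
(1204353+56648√452)^2 = 2900932297217 + 136448377488√452
(1204353+56648√452)^3 = 6987493029899166849 + 328664025545553880√452
(1204353+56648√452)^4 = 16830816386073401651890177 + 791655010315592455701792√452

1204353 56648
2900932297217 136448377488
6987493029899166849 328664025545553880
16830816386073401651890177 791655010315592455701792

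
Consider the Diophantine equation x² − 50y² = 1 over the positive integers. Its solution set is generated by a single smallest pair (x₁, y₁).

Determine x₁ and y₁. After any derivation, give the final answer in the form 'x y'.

99 14

d=50: √d = [7; 14] (ℓ=1, odd), read p_1/q_1
k=0  a_k=7  p_k/q_k = 7/1
k=1  a_k=14  p_k/q_k = 99/14
→ (99, 14).  Check: 99²=9801, 50·14²=9800, difference 1.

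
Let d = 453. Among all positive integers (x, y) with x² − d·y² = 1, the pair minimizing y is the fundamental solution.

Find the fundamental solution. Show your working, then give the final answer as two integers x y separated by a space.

1653751 77700

d=453: √d = [21; 3,1,1,10,14,10,1,1,3,42] (ℓ=10, even), read p_9/q_9
a_0=21:  p_0=21·1+0=21,  q_0=21·0+1=1
…
a_2=1:  p_2=1·64+21=85,  q_2=1·3+1=4
a_3=1:  p_3=1·85+64=149,  q_3=1·4+3=7
a_4=10:  p_4=10·149+85=1575,  q_4=10·7+4=74
a_5=14:  p_5=14·1575+149=22199,  q_5=14·74+7=1043
a_6=10:  p_6=10·22199+1575=223565,  q_6=10·1043+74=10504
…
a_8=1:  p_8=1·245764+223565=469329,  q_8=1·11547+10504=22051
a_9=3:  p_9=3·469329+245764=1653751,  q_9=3·22051+11547=77700
fundamental: x₁=1653751, y₁=77700  (since 2734892370001 − 453·6037290000 = 1)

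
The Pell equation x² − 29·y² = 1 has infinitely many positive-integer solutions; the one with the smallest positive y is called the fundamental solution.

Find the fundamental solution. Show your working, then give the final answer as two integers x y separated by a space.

[5; 2,1,1,2,10] for √29; ℓ=5 ⇒ convergent index 9
k=0  a_k=5  p_k/q_k = 5/1
k=1  a_k=2  p_k/q_k = 11/2
…
k=3  a_k=1  p_k/q_k = 27/5
k=4  a_k=2  p_k/q_k = 70/13
k=5  a_k=10  p_k/q_k = 727/135
k=6  a_k=2  p_k/q_k = 1524/283
k=7  a_k=1  p_k/q_k = 2251/418
k=8  a_k=1  p_k/q_k = 3775/701
k=9  a_k=2  p_k/q_k = 9801/1820
(x₁, y₁) = (9801, 1820);  9801² − 29·1820² = 1 ✓

9801 1820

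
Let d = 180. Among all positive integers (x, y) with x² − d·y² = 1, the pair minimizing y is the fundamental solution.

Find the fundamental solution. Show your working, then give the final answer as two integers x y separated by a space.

161 12

d=180: √d = [13; 2,2,2,26] (ℓ=4, even), read p_3/q_3
step 0: (13, 1)  from 13·(1,0) + (0,1)
step 1: (27, 2)  from 2·(13,1) + (1,0)
step 2: (67, 5)  from 2·(27,2) + (13,1)
step 3: (161, 12)  from 2·(67,5) + (27,2)
(x₁, y₁) = (161, 12);  161² − 180·12² = 1 ✓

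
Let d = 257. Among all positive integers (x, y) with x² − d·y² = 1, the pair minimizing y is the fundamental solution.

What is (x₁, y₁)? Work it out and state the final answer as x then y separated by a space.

513 32

[16; 32] for √257; ℓ=1 ⇒ convergent index 1
k=0  a_k=16  p_k/q_k = 16/1
k=1  a_k=32  p_k/q_k = 513/32
fundamental: x₁=513, y₁=32  (since 263169 − 257·1024 = 1)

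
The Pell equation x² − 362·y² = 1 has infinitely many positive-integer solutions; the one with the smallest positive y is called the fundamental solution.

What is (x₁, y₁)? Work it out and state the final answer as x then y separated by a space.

723 38

d=362: √d = [19; 38] (ℓ=1, odd), read p_1/q_1
i=0: a=19 ⇒ p=19, q=1
i=1: a=38 ⇒ p=723, q=38
fundamental: x₁=723, y₁=38  (since 522729 − 362·1444 = 1)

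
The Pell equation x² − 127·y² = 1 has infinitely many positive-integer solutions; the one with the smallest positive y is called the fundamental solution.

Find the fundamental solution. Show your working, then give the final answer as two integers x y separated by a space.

4730624 419775

√127 → a₀=11, period (3,1,2,2,7,11,7,2,2,1,3,22); ℓ=12 even so k=11
i=0: a=11 ⇒ p=11, q=1
i=1: a=3 ⇒ p=34, q=3
i=2: a=1 ⇒ p=45, q=4
i=3: a=2 ⇒ p=124, q=11
i=4: a=2 ⇒ p=293, q=26
…
i=6: a=11 ⇒ p=24218, q=2149
i=7: a=7 ⇒ p=171701, q=15236
i=8: a=2 ⇒ p=367620, q=32621
…
i=10: a=1 ⇒ p=1274561, q=113099
i=11: a=3 ⇒ p=4730624, q=419775
fundamental: x₁=4730624, y₁=419775  (since 22378803429376 − 127·176211050625 = 1)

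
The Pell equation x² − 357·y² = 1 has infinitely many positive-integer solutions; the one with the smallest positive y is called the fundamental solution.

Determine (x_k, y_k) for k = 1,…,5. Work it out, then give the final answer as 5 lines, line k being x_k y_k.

3401 180
23133601 1224360
157354750601 8328096540
1070326990454401 56647711440720
7280364031716085001 385317724891680900

√357 → a₀=18, period (1,8,2,8,1,36); ℓ=6 even so k=5
a_0=18:  p_0=18·1+0=18,  q_0=18·0+1=1
…
a_4=8:  p_4=8·359+170=3042,  q_4=8·19+9=161
a_5=1:  p_5=1·3042+359=3401,  q_5=1·161+19=180
→ (3401, 180).  Check: 3401²=11566801, 357·180²=11566800, difference 1.
k=2:  x_2 = 3401·3401+357·180·180 = 23133601,  y_2 = 3401·180+180·3401 = 1224360
k=3:  x_3 = 3401·23133601+357·180·1224360 = 157354750601,  y_3 = 3401·1224360+180·23133601 = 8328096540
k=4:  x_4 = 3401·157354750601+357·180·8328096540 = 1070326990454401,  y_4 = 3401·8328096540+180·157354750601 = 56647711440720
k=5:  x_5 = 3401·1070326990454401+357·180·56647711440720 = 7280364031716085001,  y_5 = 3401·56647711440720+180·1070326990454401 = 385317724891680900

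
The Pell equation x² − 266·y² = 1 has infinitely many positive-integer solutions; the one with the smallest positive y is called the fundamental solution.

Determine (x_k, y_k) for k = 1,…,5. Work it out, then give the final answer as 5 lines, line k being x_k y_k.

685 42
938449 57540
1285674445 78829758
1761373051201 107996710920
2413079794470925 147955415130642

√266 → a₀=16, period (3,4,3,32); ℓ=4 even so k=3
i=0: a=16 ⇒ p=16, q=1
i=1: a=3 ⇒ p=49, q=3
i=2: a=4 ⇒ p=212, q=13
i=3: a=3 ⇒ p=685, q=42
(x₁, y₁) = (685, 42);  685² − 266·42² = 1 ✓
(685+42√266)^2 = 938449 + 57540√266
(685+42√266)^3 = 1285674445 + 78829758√266
(685+42√266)^4 = 1761373051201 + 107996710920√266
(685+42√266)^5 = 2413079794470925 + 147955415130642√266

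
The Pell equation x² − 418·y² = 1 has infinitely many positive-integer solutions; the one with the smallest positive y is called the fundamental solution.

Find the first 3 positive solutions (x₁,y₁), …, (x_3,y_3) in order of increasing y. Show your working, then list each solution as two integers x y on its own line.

√418 = [20; 2,4,20,4,2,40, …], period ℓ=6 (even) → k=5
i=0: a=20 ⇒ p=20, q=1
i=1: a=2 ⇒ p=41, q=2
i=2: a=4 ⇒ p=184, q=9
i=3: a=20 ⇒ p=3721, q=182
i=4: a=4 ⇒ p=15068, q=737
i=5: a=2 ⇒ p=33857, q=1656
fundamental: x₁=33857, y₁=1656  (since 1146296449 − 418·2742336 = 1)
k=2:  x_2 = 33857·33857+418·1656·1656 = 2292592897,  y_2 = 33857·1656+1656·33857 = 112134384
k=3:  x_3 = 33857·2292592897+418·1656·112134384 = 155240635393601,  y_3 = 33857·112134384+1656·2292592897 = 7593067676520

33857 1656
2292592897 112134384
155240635393601 7593067676520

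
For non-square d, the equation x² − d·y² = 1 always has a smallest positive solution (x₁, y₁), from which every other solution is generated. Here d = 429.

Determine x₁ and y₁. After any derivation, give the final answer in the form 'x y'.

1524095 73584

√429 = [20; 1,2,2,9,1,12,1,9,2,2,1,40, …], period ℓ=12 (even) → k=11
i=0: a=20 ⇒ p=20, q=1
i=1: a=1 ⇒ p=21, q=1
…
i=9: a=2 ⇒ p=438459, q=21169
i=10: a=2 ⇒ p=1085636, q=52415
i=11: a=1 ⇒ p=1524095, q=73584
→ (1524095, 73584).  Check: 1524095²=2322865569025, 429·73584²=2322865569024, difference 1.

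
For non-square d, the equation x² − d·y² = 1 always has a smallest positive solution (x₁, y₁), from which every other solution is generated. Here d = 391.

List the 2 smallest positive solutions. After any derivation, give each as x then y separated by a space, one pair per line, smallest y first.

7338680 371133
107712448284799 5447252648880

√391 = [19; 1,3,2,2,1,…,3,1,38, …], period ℓ=16 (even) → k=15
step 0: (19, 1)  from 19·(1,0) + (0,1)
…
step 3: (178, 9)  from 2·(79,4) + (20,1)
step 4: (435, 22)  from 2·(178,9) + (79,4)
step 5: (613, 31)  from 1·(435,22) + (178,9)
step 6: (1048, 53)  from 1·(613,31) + (435,22)
…
step 8: (52519, 2656)  from 19·(2709,137) + (1048,53)
step 9: (107747, 5449)  from 2·(52519,2656) + (2709,137)
step 10: (160266, 8105)  from 1·(107747,5449) + (52519,2656)
…
step 14: (5678083, 287153)  from 3·(1660597,83980) + (696292,35213)
step 15: (7338680, 371133)  from 1·(5678083,287153) + (1660597,83980)
(x₁, y₁) = (7338680, 371133);  7338680² − 391·371133² = 1 ✓
(x_2, y_2) = (7338680·7338680 + 391·371133·371133, 7338680·371133 + 371133·7338680) = (107712448284799, 5447252648880)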